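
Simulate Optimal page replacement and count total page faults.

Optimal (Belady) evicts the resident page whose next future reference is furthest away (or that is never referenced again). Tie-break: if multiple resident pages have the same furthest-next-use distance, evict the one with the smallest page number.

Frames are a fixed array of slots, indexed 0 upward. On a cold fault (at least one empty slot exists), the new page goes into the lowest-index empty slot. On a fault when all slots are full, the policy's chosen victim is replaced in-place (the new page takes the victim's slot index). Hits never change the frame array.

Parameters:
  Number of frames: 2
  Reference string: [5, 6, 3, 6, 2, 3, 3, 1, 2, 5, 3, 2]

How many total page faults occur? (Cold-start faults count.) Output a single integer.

Answer: 7

Derivation:
Step 0: ref 5 → FAULT, frames=[5,-]
Step 1: ref 6 → FAULT, frames=[5,6]
Step 2: ref 3 → FAULT (evict 5), frames=[3,6]
Step 3: ref 6 → HIT, frames=[3,6]
Step 4: ref 2 → FAULT (evict 6), frames=[3,2]
Step 5: ref 3 → HIT, frames=[3,2]
Step 6: ref 3 → HIT, frames=[3,2]
Step 7: ref 1 → FAULT (evict 3), frames=[1,2]
Step 8: ref 2 → HIT, frames=[1,2]
Step 9: ref 5 → FAULT (evict 1), frames=[5,2]
Step 10: ref 3 → FAULT (evict 5), frames=[3,2]
Step 11: ref 2 → HIT, frames=[3,2]
Total faults: 7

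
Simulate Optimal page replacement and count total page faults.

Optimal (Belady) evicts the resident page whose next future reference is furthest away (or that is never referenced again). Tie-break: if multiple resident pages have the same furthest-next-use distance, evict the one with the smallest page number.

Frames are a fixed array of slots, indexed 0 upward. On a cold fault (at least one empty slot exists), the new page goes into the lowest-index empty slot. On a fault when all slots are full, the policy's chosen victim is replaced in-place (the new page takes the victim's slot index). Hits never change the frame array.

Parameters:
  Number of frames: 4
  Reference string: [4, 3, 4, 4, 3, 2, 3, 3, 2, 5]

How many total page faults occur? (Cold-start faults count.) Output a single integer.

Answer: 4

Derivation:
Step 0: ref 4 → FAULT, frames=[4,-,-,-]
Step 1: ref 3 → FAULT, frames=[4,3,-,-]
Step 2: ref 4 → HIT, frames=[4,3,-,-]
Step 3: ref 4 → HIT, frames=[4,3,-,-]
Step 4: ref 3 → HIT, frames=[4,3,-,-]
Step 5: ref 2 → FAULT, frames=[4,3,2,-]
Step 6: ref 3 → HIT, frames=[4,3,2,-]
Step 7: ref 3 → HIT, frames=[4,3,2,-]
Step 8: ref 2 → HIT, frames=[4,3,2,-]
Step 9: ref 5 → FAULT, frames=[4,3,2,5]
Total faults: 4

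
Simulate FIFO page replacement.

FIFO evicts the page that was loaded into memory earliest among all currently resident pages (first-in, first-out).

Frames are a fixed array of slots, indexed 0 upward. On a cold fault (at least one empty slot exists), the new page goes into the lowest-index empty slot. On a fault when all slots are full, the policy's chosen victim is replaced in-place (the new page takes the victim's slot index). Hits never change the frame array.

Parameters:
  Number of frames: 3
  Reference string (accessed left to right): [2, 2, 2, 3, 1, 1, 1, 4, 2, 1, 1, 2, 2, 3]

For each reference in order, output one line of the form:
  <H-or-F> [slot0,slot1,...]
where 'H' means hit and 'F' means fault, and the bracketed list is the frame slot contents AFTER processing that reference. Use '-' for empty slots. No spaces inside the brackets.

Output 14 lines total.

F [2,-,-]
H [2,-,-]
H [2,-,-]
F [2,3,-]
F [2,3,1]
H [2,3,1]
H [2,3,1]
F [4,3,1]
F [4,2,1]
H [4,2,1]
H [4,2,1]
H [4,2,1]
H [4,2,1]
F [4,2,3]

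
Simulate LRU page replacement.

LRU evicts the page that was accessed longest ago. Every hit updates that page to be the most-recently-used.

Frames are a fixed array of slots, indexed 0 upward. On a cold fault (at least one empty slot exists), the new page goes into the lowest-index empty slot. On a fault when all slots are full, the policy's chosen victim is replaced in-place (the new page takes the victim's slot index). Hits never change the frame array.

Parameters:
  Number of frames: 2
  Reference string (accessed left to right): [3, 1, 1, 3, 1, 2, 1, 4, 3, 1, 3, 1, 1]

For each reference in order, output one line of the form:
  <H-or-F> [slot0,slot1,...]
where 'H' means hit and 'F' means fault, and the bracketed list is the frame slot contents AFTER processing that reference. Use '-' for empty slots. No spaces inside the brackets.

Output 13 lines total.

F [3,-]
F [3,1]
H [3,1]
H [3,1]
H [3,1]
F [2,1]
H [2,1]
F [4,1]
F [4,3]
F [1,3]
H [1,3]
H [1,3]
H [1,3]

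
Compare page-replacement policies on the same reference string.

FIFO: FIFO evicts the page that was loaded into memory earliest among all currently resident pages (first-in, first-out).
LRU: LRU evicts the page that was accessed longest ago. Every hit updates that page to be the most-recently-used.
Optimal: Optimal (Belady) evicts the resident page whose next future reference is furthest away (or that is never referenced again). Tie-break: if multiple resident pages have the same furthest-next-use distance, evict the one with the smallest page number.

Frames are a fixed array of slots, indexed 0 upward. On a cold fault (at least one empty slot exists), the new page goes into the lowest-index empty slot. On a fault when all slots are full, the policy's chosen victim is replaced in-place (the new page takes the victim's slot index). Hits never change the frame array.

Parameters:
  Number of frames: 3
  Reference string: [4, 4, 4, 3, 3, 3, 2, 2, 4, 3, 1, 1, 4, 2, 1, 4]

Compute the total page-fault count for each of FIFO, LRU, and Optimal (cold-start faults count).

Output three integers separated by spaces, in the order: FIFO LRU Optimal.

Answer: 5 5 4

Derivation:
--- FIFO ---
  step 0: ref 4 -> FAULT, frames=[4,-,-] (faults so far: 1)
  step 1: ref 4 -> HIT, frames=[4,-,-] (faults so far: 1)
  step 2: ref 4 -> HIT, frames=[4,-,-] (faults so far: 1)
  step 3: ref 3 -> FAULT, frames=[4,3,-] (faults so far: 2)
  step 4: ref 3 -> HIT, frames=[4,3,-] (faults so far: 2)
  step 5: ref 3 -> HIT, frames=[4,3,-] (faults so far: 2)
  step 6: ref 2 -> FAULT, frames=[4,3,2] (faults so far: 3)
  step 7: ref 2 -> HIT, frames=[4,3,2] (faults so far: 3)
  step 8: ref 4 -> HIT, frames=[4,3,2] (faults so far: 3)
  step 9: ref 3 -> HIT, frames=[4,3,2] (faults so far: 3)
  step 10: ref 1 -> FAULT, evict 4, frames=[1,3,2] (faults so far: 4)
  step 11: ref 1 -> HIT, frames=[1,3,2] (faults so far: 4)
  step 12: ref 4 -> FAULT, evict 3, frames=[1,4,2] (faults so far: 5)
  step 13: ref 2 -> HIT, frames=[1,4,2] (faults so far: 5)
  step 14: ref 1 -> HIT, frames=[1,4,2] (faults so far: 5)
  step 15: ref 4 -> HIT, frames=[1,4,2] (faults so far: 5)
  FIFO total faults: 5
--- LRU ---
  step 0: ref 4 -> FAULT, frames=[4,-,-] (faults so far: 1)
  step 1: ref 4 -> HIT, frames=[4,-,-] (faults so far: 1)
  step 2: ref 4 -> HIT, frames=[4,-,-] (faults so far: 1)
  step 3: ref 3 -> FAULT, frames=[4,3,-] (faults so far: 2)
  step 4: ref 3 -> HIT, frames=[4,3,-] (faults so far: 2)
  step 5: ref 3 -> HIT, frames=[4,3,-] (faults so far: 2)
  step 6: ref 2 -> FAULT, frames=[4,3,2] (faults so far: 3)
  step 7: ref 2 -> HIT, frames=[4,3,2] (faults so far: 3)
  step 8: ref 4 -> HIT, frames=[4,3,2] (faults so far: 3)
  step 9: ref 3 -> HIT, frames=[4,3,2] (faults so far: 3)
  step 10: ref 1 -> FAULT, evict 2, frames=[4,3,1] (faults so far: 4)
  step 11: ref 1 -> HIT, frames=[4,3,1] (faults so far: 4)
  step 12: ref 4 -> HIT, frames=[4,3,1] (faults so far: 4)
  step 13: ref 2 -> FAULT, evict 3, frames=[4,2,1] (faults so far: 5)
  step 14: ref 1 -> HIT, frames=[4,2,1] (faults so far: 5)
  step 15: ref 4 -> HIT, frames=[4,2,1] (faults so far: 5)
  LRU total faults: 5
--- Optimal ---
  step 0: ref 4 -> FAULT, frames=[4,-,-] (faults so far: 1)
  step 1: ref 4 -> HIT, frames=[4,-,-] (faults so far: 1)
  step 2: ref 4 -> HIT, frames=[4,-,-] (faults so far: 1)
  step 3: ref 3 -> FAULT, frames=[4,3,-] (faults so far: 2)
  step 4: ref 3 -> HIT, frames=[4,3,-] (faults so far: 2)
  step 5: ref 3 -> HIT, frames=[4,3,-] (faults so far: 2)
  step 6: ref 2 -> FAULT, frames=[4,3,2] (faults so far: 3)
  step 7: ref 2 -> HIT, frames=[4,3,2] (faults so far: 3)
  step 8: ref 4 -> HIT, frames=[4,3,2] (faults so far: 3)
  step 9: ref 3 -> HIT, frames=[4,3,2] (faults so far: 3)
  step 10: ref 1 -> FAULT, evict 3, frames=[4,1,2] (faults so far: 4)
  step 11: ref 1 -> HIT, frames=[4,1,2] (faults so far: 4)
  step 12: ref 4 -> HIT, frames=[4,1,2] (faults so far: 4)
  step 13: ref 2 -> HIT, frames=[4,1,2] (faults so far: 4)
  step 14: ref 1 -> HIT, frames=[4,1,2] (faults so far: 4)
  step 15: ref 4 -> HIT, frames=[4,1,2] (faults so far: 4)
  Optimal total faults: 4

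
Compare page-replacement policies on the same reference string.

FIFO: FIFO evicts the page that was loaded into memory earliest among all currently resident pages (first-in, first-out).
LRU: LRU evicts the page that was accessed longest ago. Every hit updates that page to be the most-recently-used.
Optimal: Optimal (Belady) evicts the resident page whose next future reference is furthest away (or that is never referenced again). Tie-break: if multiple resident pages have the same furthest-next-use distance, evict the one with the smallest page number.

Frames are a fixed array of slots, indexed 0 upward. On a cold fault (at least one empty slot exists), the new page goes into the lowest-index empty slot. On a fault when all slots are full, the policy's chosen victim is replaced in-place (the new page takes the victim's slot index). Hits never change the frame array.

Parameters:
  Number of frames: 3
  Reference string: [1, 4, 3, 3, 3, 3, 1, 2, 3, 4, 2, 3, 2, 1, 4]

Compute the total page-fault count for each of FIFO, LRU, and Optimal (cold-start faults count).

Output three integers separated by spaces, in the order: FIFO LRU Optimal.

--- FIFO ---
  step 0: ref 1 -> FAULT, frames=[1,-,-] (faults so far: 1)
  step 1: ref 4 -> FAULT, frames=[1,4,-] (faults so far: 2)
  step 2: ref 3 -> FAULT, frames=[1,4,3] (faults so far: 3)
  step 3: ref 3 -> HIT, frames=[1,4,3] (faults so far: 3)
  step 4: ref 3 -> HIT, frames=[1,4,3] (faults so far: 3)
  step 5: ref 3 -> HIT, frames=[1,4,3] (faults so far: 3)
  step 6: ref 1 -> HIT, frames=[1,4,3] (faults so far: 3)
  step 7: ref 2 -> FAULT, evict 1, frames=[2,4,3] (faults so far: 4)
  step 8: ref 3 -> HIT, frames=[2,4,3] (faults so far: 4)
  step 9: ref 4 -> HIT, frames=[2,4,3] (faults so far: 4)
  step 10: ref 2 -> HIT, frames=[2,4,3] (faults so far: 4)
  step 11: ref 3 -> HIT, frames=[2,4,3] (faults so far: 4)
  step 12: ref 2 -> HIT, frames=[2,4,3] (faults so far: 4)
  step 13: ref 1 -> FAULT, evict 4, frames=[2,1,3] (faults so far: 5)
  step 14: ref 4 -> FAULT, evict 3, frames=[2,1,4] (faults so far: 6)
  FIFO total faults: 6
--- LRU ---
  step 0: ref 1 -> FAULT, frames=[1,-,-] (faults so far: 1)
  step 1: ref 4 -> FAULT, frames=[1,4,-] (faults so far: 2)
  step 2: ref 3 -> FAULT, frames=[1,4,3] (faults so far: 3)
  step 3: ref 3 -> HIT, frames=[1,4,3] (faults so far: 3)
  step 4: ref 3 -> HIT, frames=[1,4,3] (faults so far: 3)
  step 5: ref 3 -> HIT, frames=[1,4,3] (faults so far: 3)
  step 6: ref 1 -> HIT, frames=[1,4,3] (faults so far: 3)
  step 7: ref 2 -> FAULT, evict 4, frames=[1,2,3] (faults so far: 4)
  step 8: ref 3 -> HIT, frames=[1,2,3] (faults so far: 4)
  step 9: ref 4 -> FAULT, evict 1, frames=[4,2,3] (faults so far: 5)
  step 10: ref 2 -> HIT, frames=[4,2,3] (faults so far: 5)
  step 11: ref 3 -> HIT, frames=[4,2,3] (faults so far: 5)
  step 12: ref 2 -> HIT, frames=[4,2,3] (faults so far: 5)
  step 13: ref 1 -> FAULT, evict 4, frames=[1,2,3] (faults so far: 6)
  step 14: ref 4 -> FAULT, evict 3, frames=[1,2,4] (faults so far: 7)
  LRU total faults: 7
--- Optimal ---
  step 0: ref 1 -> FAULT, frames=[1,-,-] (faults so far: 1)
  step 1: ref 4 -> FAULT, frames=[1,4,-] (faults so far: 2)
  step 2: ref 3 -> FAULT, frames=[1,4,3] (faults so far: 3)
  step 3: ref 3 -> HIT, frames=[1,4,3] (faults so far: 3)
  step 4: ref 3 -> HIT, frames=[1,4,3] (faults so far: 3)
  step 5: ref 3 -> HIT, frames=[1,4,3] (faults so far: 3)
  step 6: ref 1 -> HIT, frames=[1,4,3] (faults so far: 3)
  step 7: ref 2 -> FAULT, evict 1, frames=[2,4,3] (faults so far: 4)
  step 8: ref 3 -> HIT, frames=[2,4,3] (faults so far: 4)
  step 9: ref 4 -> HIT, frames=[2,4,3] (faults so far: 4)
  step 10: ref 2 -> HIT, frames=[2,4,3] (faults so far: 4)
  step 11: ref 3 -> HIT, frames=[2,4,3] (faults so far: 4)
  step 12: ref 2 -> HIT, frames=[2,4,3] (faults so far: 4)
  step 13: ref 1 -> FAULT, evict 2, frames=[1,4,3] (faults so far: 5)
  step 14: ref 4 -> HIT, frames=[1,4,3] (faults so far: 5)
  Optimal total faults: 5

Answer: 6 7 5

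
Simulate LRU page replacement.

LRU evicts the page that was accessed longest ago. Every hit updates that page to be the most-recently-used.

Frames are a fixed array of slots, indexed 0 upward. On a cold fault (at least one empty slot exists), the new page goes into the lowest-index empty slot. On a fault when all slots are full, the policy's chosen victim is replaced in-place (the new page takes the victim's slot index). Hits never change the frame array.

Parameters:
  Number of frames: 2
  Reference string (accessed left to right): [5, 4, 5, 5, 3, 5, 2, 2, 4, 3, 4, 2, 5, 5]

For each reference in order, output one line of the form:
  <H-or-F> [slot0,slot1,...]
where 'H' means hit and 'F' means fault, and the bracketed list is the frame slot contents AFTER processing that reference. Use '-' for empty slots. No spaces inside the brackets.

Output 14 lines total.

F [5,-]
F [5,4]
H [5,4]
H [5,4]
F [5,3]
H [5,3]
F [5,2]
H [5,2]
F [4,2]
F [4,3]
H [4,3]
F [4,2]
F [5,2]
H [5,2]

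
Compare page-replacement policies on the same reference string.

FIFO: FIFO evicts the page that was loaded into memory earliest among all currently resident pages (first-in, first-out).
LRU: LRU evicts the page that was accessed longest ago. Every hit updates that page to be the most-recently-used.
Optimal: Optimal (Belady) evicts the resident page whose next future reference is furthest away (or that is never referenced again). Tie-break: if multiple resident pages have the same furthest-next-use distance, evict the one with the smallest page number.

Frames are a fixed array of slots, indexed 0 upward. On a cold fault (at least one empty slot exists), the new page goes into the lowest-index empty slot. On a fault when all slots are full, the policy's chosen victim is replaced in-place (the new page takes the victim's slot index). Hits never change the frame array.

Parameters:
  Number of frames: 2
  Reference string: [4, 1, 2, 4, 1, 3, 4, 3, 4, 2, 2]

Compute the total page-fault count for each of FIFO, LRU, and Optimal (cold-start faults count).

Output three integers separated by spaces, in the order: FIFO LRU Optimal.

--- FIFO ---
  step 0: ref 4 -> FAULT, frames=[4,-] (faults so far: 1)
  step 1: ref 1 -> FAULT, frames=[4,1] (faults so far: 2)
  step 2: ref 2 -> FAULT, evict 4, frames=[2,1] (faults so far: 3)
  step 3: ref 4 -> FAULT, evict 1, frames=[2,4] (faults so far: 4)
  step 4: ref 1 -> FAULT, evict 2, frames=[1,4] (faults so far: 5)
  step 5: ref 3 -> FAULT, evict 4, frames=[1,3] (faults so far: 6)
  step 6: ref 4 -> FAULT, evict 1, frames=[4,3] (faults so far: 7)
  step 7: ref 3 -> HIT, frames=[4,3] (faults so far: 7)
  step 8: ref 4 -> HIT, frames=[4,3] (faults so far: 7)
  step 9: ref 2 -> FAULT, evict 3, frames=[4,2] (faults so far: 8)
  step 10: ref 2 -> HIT, frames=[4,2] (faults so far: 8)
  FIFO total faults: 8
--- LRU ---
  step 0: ref 4 -> FAULT, frames=[4,-] (faults so far: 1)
  step 1: ref 1 -> FAULT, frames=[4,1] (faults so far: 2)
  step 2: ref 2 -> FAULT, evict 4, frames=[2,1] (faults so far: 3)
  step 3: ref 4 -> FAULT, evict 1, frames=[2,4] (faults so far: 4)
  step 4: ref 1 -> FAULT, evict 2, frames=[1,4] (faults so far: 5)
  step 5: ref 3 -> FAULT, evict 4, frames=[1,3] (faults so far: 6)
  step 6: ref 4 -> FAULT, evict 1, frames=[4,3] (faults so far: 7)
  step 7: ref 3 -> HIT, frames=[4,3] (faults so far: 7)
  step 8: ref 4 -> HIT, frames=[4,3] (faults so far: 7)
  step 9: ref 2 -> FAULT, evict 3, frames=[4,2] (faults so far: 8)
  step 10: ref 2 -> HIT, frames=[4,2] (faults so far: 8)
  LRU total faults: 8
--- Optimal ---
  step 0: ref 4 -> FAULT, frames=[4,-] (faults so far: 1)
  step 1: ref 1 -> FAULT, frames=[4,1] (faults so far: 2)
  step 2: ref 2 -> FAULT, evict 1, frames=[4,2] (faults so far: 3)
  step 3: ref 4 -> HIT, frames=[4,2] (faults so far: 3)
  step 4: ref 1 -> FAULT, evict 2, frames=[4,1] (faults so far: 4)
  step 5: ref 3 -> FAULT, evict 1, frames=[4,3] (faults so far: 5)
  step 6: ref 4 -> HIT, frames=[4,3] (faults so far: 5)
  step 7: ref 3 -> HIT, frames=[4,3] (faults so far: 5)
  step 8: ref 4 -> HIT, frames=[4,3] (faults so far: 5)
  step 9: ref 2 -> FAULT, evict 3, frames=[4,2] (faults so far: 6)
  step 10: ref 2 -> HIT, frames=[4,2] (faults so far: 6)
  Optimal total faults: 6

Answer: 8 8 6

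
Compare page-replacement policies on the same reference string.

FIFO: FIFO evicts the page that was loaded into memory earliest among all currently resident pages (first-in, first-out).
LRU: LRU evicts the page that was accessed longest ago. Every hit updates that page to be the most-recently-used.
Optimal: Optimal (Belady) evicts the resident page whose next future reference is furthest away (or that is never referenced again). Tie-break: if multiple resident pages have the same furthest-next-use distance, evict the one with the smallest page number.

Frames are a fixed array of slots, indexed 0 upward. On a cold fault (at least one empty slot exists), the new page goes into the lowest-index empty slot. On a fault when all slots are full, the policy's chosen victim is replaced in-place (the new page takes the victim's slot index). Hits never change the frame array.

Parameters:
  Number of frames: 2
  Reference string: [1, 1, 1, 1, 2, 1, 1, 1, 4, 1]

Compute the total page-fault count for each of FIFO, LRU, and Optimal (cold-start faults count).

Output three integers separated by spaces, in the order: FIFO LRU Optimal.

Answer: 4 3 3

Derivation:
--- FIFO ---
  step 0: ref 1 -> FAULT, frames=[1,-] (faults so far: 1)
  step 1: ref 1 -> HIT, frames=[1,-] (faults so far: 1)
  step 2: ref 1 -> HIT, frames=[1,-] (faults so far: 1)
  step 3: ref 1 -> HIT, frames=[1,-] (faults so far: 1)
  step 4: ref 2 -> FAULT, frames=[1,2] (faults so far: 2)
  step 5: ref 1 -> HIT, frames=[1,2] (faults so far: 2)
  step 6: ref 1 -> HIT, frames=[1,2] (faults so far: 2)
  step 7: ref 1 -> HIT, frames=[1,2] (faults so far: 2)
  step 8: ref 4 -> FAULT, evict 1, frames=[4,2] (faults so far: 3)
  step 9: ref 1 -> FAULT, evict 2, frames=[4,1] (faults so far: 4)
  FIFO total faults: 4
--- LRU ---
  step 0: ref 1 -> FAULT, frames=[1,-] (faults so far: 1)
  step 1: ref 1 -> HIT, frames=[1,-] (faults so far: 1)
  step 2: ref 1 -> HIT, frames=[1,-] (faults so far: 1)
  step 3: ref 1 -> HIT, frames=[1,-] (faults so far: 1)
  step 4: ref 2 -> FAULT, frames=[1,2] (faults so far: 2)
  step 5: ref 1 -> HIT, frames=[1,2] (faults so far: 2)
  step 6: ref 1 -> HIT, frames=[1,2] (faults so far: 2)
  step 7: ref 1 -> HIT, frames=[1,2] (faults so far: 2)
  step 8: ref 4 -> FAULT, evict 2, frames=[1,4] (faults so far: 3)
  step 9: ref 1 -> HIT, frames=[1,4] (faults so far: 3)
  LRU total faults: 3
--- Optimal ---
  step 0: ref 1 -> FAULT, frames=[1,-] (faults so far: 1)
  step 1: ref 1 -> HIT, frames=[1,-] (faults so far: 1)
  step 2: ref 1 -> HIT, frames=[1,-] (faults so far: 1)
  step 3: ref 1 -> HIT, frames=[1,-] (faults so far: 1)
  step 4: ref 2 -> FAULT, frames=[1,2] (faults so far: 2)
  step 5: ref 1 -> HIT, frames=[1,2] (faults so far: 2)
  step 6: ref 1 -> HIT, frames=[1,2] (faults so far: 2)
  step 7: ref 1 -> HIT, frames=[1,2] (faults so far: 2)
  step 8: ref 4 -> FAULT, evict 2, frames=[1,4] (faults so far: 3)
  step 9: ref 1 -> HIT, frames=[1,4] (faults so far: 3)
  Optimal total faults: 3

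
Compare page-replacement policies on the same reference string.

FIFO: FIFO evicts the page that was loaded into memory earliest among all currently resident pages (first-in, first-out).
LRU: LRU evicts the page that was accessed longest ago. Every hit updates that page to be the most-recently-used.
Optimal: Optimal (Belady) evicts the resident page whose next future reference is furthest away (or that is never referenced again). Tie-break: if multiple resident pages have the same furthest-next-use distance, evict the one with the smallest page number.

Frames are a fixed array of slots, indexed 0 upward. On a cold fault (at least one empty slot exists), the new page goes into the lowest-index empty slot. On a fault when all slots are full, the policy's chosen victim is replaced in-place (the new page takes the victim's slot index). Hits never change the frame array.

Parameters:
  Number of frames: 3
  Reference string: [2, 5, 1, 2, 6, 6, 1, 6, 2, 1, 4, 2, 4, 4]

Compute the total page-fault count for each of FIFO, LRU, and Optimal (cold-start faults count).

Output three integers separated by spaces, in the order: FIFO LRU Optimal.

--- FIFO ---
  step 0: ref 2 -> FAULT, frames=[2,-,-] (faults so far: 1)
  step 1: ref 5 -> FAULT, frames=[2,5,-] (faults so far: 2)
  step 2: ref 1 -> FAULT, frames=[2,5,1] (faults so far: 3)
  step 3: ref 2 -> HIT, frames=[2,5,1] (faults so far: 3)
  step 4: ref 6 -> FAULT, evict 2, frames=[6,5,1] (faults so far: 4)
  step 5: ref 6 -> HIT, frames=[6,5,1] (faults so far: 4)
  step 6: ref 1 -> HIT, frames=[6,5,1] (faults so far: 4)
  step 7: ref 6 -> HIT, frames=[6,5,1] (faults so far: 4)
  step 8: ref 2 -> FAULT, evict 5, frames=[6,2,1] (faults so far: 5)
  step 9: ref 1 -> HIT, frames=[6,2,1] (faults so far: 5)
  step 10: ref 4 -> FAULT, evict 1, frames=[6,2,4] (faults so far: 6)
  step 11: ref 2 -> HIT, frames=[6,2,4] (faults so far: 6)
  step 12: ref 4 -> HIT, frames=[6,2,4] (faults so far: 6)
  step 13: ref 4 -> HIT, frames=[6,2,4] (faults so far: 6)
  FIFO total faults: 6
--- LRU ---
  step 0: ref 2 -> FAULT, frames=[2,-,-] (faults so far: 1)
  step 1: ref 5 -> FAULT, frames=[2,5,-] (faults so far: 2)
  step 2: ref 1 -> FAULT, frames=[2,5,1] (faults so far: 3)
  step 3: ref 2 -> HIT, frames=[2,5,1] (faults so far: 3)
  step 4: ref 6 -> FAULT, evict 5, frames=[2,6,1] (faults so far: 4)
  step 5: ref 6 -> HIT, frames=[2,6,1] (faults so far: 4)
  step 6: ref 1 -> HIT, frames=[2,6,1] (faults so far: 4)
  step 7: ref 6 -> HIT, frames=[2,6,1] (faults so far: 4)
  step 8: ref 2 -> HIT, frames=[2,6,1] (faults so far: 4)
  step 9: ref 1 -> HIT, frames=[2,6,1] (faults so far: 4)
  step 10: ref 4 -> FAULT, evict 6, frames=[2,4,1] (faults so far: 5)
  step 11: ref 2 -> HIT, frames=[2,4,1] (faults so far: 5)
  step 12: ref 4 -> HIT, frames=[2,4,1] (faults so far: 5)
  step 13: ref 4 -> HIT, frames=[2,4,1] (faults so far: 5)
  LRU total faults: 5
--- Optimal ---
  step 0: ref 2 -> FAULT, frames=[2,-,-] (faults so far: 1)
  step 1: ref 5 -> FAULT, frames=[2,5,-] (faults so far: 2)
  step 2: ref 1 -> FAULT, frames=[2,5,1] (faults so far: 3)
  step 3: ref 2 -> HIT, frames=[2,5,1] (faults so far: 3)
  step 4: ref 6 -> FAULT, evict 5, frames=[2,6,1] (faults so far: 4)
  step 5: ref 6 -> HIT, frames=[2,6,1] (faults so far: 4)
  step 6: ref 1 -> HIT, frames=[2,6,1] (faults so far: 4)
  step 7: ref 6 -> HIT, frames=[2,6,1] (faults so far: 4)
  step 8: ref 2 -> HIT, frames=[2,6,1] (faults so far: 4)
  step 9: ref 1 -> HIT, frames=[2,6,1] (faults so far: 4)
  step 10: ref 4 -> FAULT, evict 1, frames=[2,6,4] (faults so far: 5)
  step 11: ref 2 -> HIT, frames=[2,6,4] (faults so far: 5)
  step 12: ref 4 -> HIT, frames=[2,6,4] (faults so far: 5)
  step 13: ref 4 -> HIT, frames=[2,6,4] (faults so far: 5)
  Optimal total faults: 5

Answer: 6 5 5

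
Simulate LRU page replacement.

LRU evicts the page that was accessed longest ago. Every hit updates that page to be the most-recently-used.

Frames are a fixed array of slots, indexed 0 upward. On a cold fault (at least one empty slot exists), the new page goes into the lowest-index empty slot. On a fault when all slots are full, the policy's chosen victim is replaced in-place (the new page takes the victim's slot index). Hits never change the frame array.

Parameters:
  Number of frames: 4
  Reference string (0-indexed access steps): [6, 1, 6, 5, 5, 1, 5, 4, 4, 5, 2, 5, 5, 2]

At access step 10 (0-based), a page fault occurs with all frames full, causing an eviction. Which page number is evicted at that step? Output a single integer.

Answer: 6

Derivation:
Step 0: ref 6 -> FAULT, frames=[6,-,-,-]
Step 1: ref 1 -> FAULT, frames=[6,1,-,-]
Step 2: ref 6 -> HIT, frames=[6,1,-,-]
Step 3: ref 5 -> FAULT, frames=[6,1,5,-]
Step 4: ref 5 -> HIT, frames=[6,1,5,-]
Step 5: ref 1 -> HIT, frames=[6,1,5,-]
Step 6: ref 5 -> HIT, frames=[6,1,5,-]
Step 7: ref 4 -> FAULT, frames=[6,1,5,4]
Step 8: ref 4 -> HIT, frames=[6,1,5,4]
Step 9: ref 5 -> HIT, frames=[6,1,5,4]
Step 10: ref 2 -> FAULT, evict 6, frames=[2,1,5,4]
At step 10: evicted page 6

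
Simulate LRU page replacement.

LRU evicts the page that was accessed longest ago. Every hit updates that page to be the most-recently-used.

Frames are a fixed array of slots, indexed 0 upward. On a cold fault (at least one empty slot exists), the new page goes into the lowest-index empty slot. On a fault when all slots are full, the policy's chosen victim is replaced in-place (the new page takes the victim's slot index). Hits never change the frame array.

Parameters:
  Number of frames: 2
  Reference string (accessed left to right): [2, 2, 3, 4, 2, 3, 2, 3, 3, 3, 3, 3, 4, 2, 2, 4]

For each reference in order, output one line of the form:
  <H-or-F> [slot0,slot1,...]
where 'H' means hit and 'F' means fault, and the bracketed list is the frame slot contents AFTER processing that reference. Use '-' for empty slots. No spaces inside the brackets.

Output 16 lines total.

F [2,-]
H [2,-]
F [2,3]
F [4,3]
F [4,2]
F [3,2]
H [3,2]
H [3,2]
H [3,2]
H [3,2]
H [3,2]
H [3,2]
F [3,4]
F [2,4]
H [2,4]
H [2,4]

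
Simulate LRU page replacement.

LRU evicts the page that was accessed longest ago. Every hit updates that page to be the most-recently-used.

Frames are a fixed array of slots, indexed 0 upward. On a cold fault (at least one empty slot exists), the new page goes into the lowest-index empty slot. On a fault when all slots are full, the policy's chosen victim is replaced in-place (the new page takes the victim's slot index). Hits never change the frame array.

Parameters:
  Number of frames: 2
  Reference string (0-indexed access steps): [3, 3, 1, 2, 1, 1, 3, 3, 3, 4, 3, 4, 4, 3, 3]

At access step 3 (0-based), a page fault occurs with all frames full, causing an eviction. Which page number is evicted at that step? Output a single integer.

Step 0: ref 3 -> FAULT, frames=[3,-]
Step 1: ref 3 -> HIT, frames=[3,-]
Step 2: ref 1 -> FAULT, frames=[3,1]
Step 3: ref 2 -> FAULT, evict 3, frames=[2,1]
At step 3: evicted page 3

Answer: 3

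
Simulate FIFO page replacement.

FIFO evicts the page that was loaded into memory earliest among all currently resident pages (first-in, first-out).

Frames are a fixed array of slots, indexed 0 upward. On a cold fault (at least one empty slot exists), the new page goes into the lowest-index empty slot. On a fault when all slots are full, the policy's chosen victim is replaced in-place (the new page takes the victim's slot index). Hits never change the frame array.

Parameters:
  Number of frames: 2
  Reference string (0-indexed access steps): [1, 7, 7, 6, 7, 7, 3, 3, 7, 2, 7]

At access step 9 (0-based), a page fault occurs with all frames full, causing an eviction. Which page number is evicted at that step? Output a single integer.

Answer: 3

Derivation:
Step 0: ref 1 -> FAULT, frames=[1,-]
Step 1: ref 7 -> FAULT, frames=[1,7]
Step 2: ref 7 -> HIT, frames=[1,7]
Step 3: ref 6 -> FAULT, evict 1, frames=[6,7]
Step 4: ref 7 -> HIT, frames=[6,7]
Step 5: ref 7 -> HIT, frames=[6,7]
Step 6: ref 3 -> FAULT, evict 7, frames=[6,3]
Step 7: ref 3 -> HIT, frames=[6,3]
Step 8: ref 7 -> FAULT, evict 6, frames=[7,3]
Step 9: ref 2 -> FAULT, evict 3, frames=[7,2]
At step 9: evicted page 3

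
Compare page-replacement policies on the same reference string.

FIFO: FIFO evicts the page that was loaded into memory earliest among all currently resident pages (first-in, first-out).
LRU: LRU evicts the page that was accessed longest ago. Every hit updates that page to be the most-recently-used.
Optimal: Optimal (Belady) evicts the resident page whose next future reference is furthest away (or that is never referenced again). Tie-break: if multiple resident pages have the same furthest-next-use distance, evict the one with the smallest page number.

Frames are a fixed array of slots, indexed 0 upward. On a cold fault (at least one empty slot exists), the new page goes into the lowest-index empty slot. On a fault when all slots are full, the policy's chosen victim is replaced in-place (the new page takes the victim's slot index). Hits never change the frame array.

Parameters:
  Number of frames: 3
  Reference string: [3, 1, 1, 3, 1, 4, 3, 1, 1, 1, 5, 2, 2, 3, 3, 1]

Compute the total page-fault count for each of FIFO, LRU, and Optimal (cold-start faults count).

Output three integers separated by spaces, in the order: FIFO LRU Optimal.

Answer: 7 7 5

Derivation:
--- FIFO ---
  step 0: ref 3 -> FAULT, frames=[3,-,-] (faults so far: 1)
  step 1: ref 1 -> FAULT, frames=[3,1,-] (faults so far: 2)
  step 2: ref 1 -> HIT, frames=[3,1,-] (faults so far: 2)
  step 3: ref 3 -> HIT, frames=[3,1,-] (faults so far: 2)
  step 4: ref 1 -> HIT, frames=[3,1,-] (faults so far: 2)
  step 5: ref 4 -> FAULT, frames=[3,1,4] (faults so far: 3)
  step 6: ref 3 -> HIT, frames=[3,1,4] (faults so far: 3)
  step 7: ref 1 -> HIT, frames=[3,1,4] (faults so far: 3)
  step 8: ref 1 -> HIT, frames=[3,1,4] (faults so far: 3)
  step 9: ref 1 -> HIT, frames=[3,1,4] (faults so far: 3)
  step 10: ref 5 -> FAULT, evict 3, frames=[5,1,4] (faults so far: 4)
  step 11: ref 2 -> FAULT, evict 1, frames=[5,2,4] (faults so far: 5)
  step 12: ref 2 -> HIT, frames=[5,2,4] (faults so far: 5)
  step 13: ref 3 -> FAULT, evict 4, frames=[5,2,3] (faults so far: 6)
  step 14: ref 3 -> HIT, frames=[5,2,3] (faults so far: 6)
  step 15: ref 1 -> FAULT, evict 5, frames=[1,2,3] (faults so far: 7)
  FIFO total faults: 7
--- LRU ---
  step 0: ref 3 -> FAULT, frames=[3,-,-] (faults so far: 1)
  step 1: ref 1 -> FAULT, frames=[3,1,-] (faults so far: 2)
  step 2: ref 1 -> HIT, frames=[3,1,-] (faults so far: 2)
  step 3: ref 3 -> HIT, frames=[3,1,-] (faults so far: 2)
  step 4: ref 1 -> HIT, frames=[3,1,-] (faults so far: 2)
  step 5: ref 4 -> FAULT, frames=[3,1,4] (faults so far: 3)
  step 6: ref 3 -> HIT, frames=[3,1,4] (faults so far: 3)
  step 7: ref 1 -> HIT, frames=[3,1,4] (faults so far: 3)
  step 8: ref 1 -> HIT, frames=[3,1,4] (faults so far: 3)
  step 9: ref 1 -> HIT, frames=[3,1,4] (faults so far: 3)
  step 10: ref 5 -> FAULT, evict 4, frames=[3,1,5] (faults so far: 4)
  step 11: ref 2 -> FAULT, evict 3, frames=[2,1,5] (faults so far: 5)
  step 12: ref 2 -> HIT, frames=[2,1,5] (faults so far: 5)
  step 13: ref 3 -> FAULT, evict 1, frames=[2,3,5] (faults so far: 6)
  step 14: ref 3 -> HIT, frames=[2,3,5] (faults so far: 6)
  step 15: ref 1 -> FAULT, evict 5, frames=[2,3,1] (faults so far: 7)
  LRU total faults: 7
--- Optimal ---
  step 0: ref 3 -> FAULT, frames=[3,-,-] (faults so far: 1)
  step 1: ref 1 -> FAULT, frames=[3,1,-] (faults so far: 2)
  step 2: ref 1 -> HIT, frames=[3,1,-] (faults so far: 2)
  step 3: ref 3 -> HIT, frames=[3,1,-] (faults so far: 2)
  step 4: ref 1 -> HIT, frames=[3,1,-] (faults so far: 2)
  step 5: ref 4 -> FAULT, frames=[3,1,4] (faults so far: 3)
  step 6: ref 3 -> HIT, frames=[3,1,4] (faults so far: 3)
  step 7: ref 1 -> HIT, frames=[3,1,4] (faults so far: 3)
  step 8: ref 1 -> HIT, frames=[3,1,4] (faults so far: 3)
  step 9: ref 1 -> HIT, frames=[3,1,4] (faults so far: 3)
  step 10: ref 5 -> FAULT, evict 4, frames=[3,1,5] (faults so far: 4)
  step 11: ref 2 -> FAULT, evict 5, frames=[3,1,2] (faults so far: 5)
  step 12: ref 2 -> HIT, frames=[3,1,2] (faults so far: 5)
  step 13: ref 3 -> HIT, frames=[3,1,2] (faults so far: 5)
  step 14: ref 3 -> HIT, frames=[3,1,2] (faults so far: 5)
  step 15: ref 1 -> HIT, frames=[3,1,2] (faults so far: 5)
  Optimal total faults: 5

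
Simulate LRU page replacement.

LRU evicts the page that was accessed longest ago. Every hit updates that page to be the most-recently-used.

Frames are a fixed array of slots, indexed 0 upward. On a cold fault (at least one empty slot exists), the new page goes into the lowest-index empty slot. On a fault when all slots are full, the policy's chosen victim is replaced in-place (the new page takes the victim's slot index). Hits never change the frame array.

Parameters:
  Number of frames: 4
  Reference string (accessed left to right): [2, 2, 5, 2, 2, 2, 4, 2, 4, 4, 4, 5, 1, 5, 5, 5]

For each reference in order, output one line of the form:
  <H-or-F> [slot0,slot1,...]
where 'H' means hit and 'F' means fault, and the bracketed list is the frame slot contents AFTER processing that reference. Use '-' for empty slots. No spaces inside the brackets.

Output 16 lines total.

F [2,-,-,-]
H [2,-,-,-]
F [2,5,-,-]
H [2,5,-,-]
H [2,5,-,-]
H [2,5,-,-]
F [2,5,4,-]
H [2,5,4,-]
H [2,5,4,-]
H [2,5,4,-]
H [2,5,4,-]
H [2,5,4,-]
F [2,5,4,1]
H [2,5,4,1]
H [2,5,4,1]
H [2,5,4,1]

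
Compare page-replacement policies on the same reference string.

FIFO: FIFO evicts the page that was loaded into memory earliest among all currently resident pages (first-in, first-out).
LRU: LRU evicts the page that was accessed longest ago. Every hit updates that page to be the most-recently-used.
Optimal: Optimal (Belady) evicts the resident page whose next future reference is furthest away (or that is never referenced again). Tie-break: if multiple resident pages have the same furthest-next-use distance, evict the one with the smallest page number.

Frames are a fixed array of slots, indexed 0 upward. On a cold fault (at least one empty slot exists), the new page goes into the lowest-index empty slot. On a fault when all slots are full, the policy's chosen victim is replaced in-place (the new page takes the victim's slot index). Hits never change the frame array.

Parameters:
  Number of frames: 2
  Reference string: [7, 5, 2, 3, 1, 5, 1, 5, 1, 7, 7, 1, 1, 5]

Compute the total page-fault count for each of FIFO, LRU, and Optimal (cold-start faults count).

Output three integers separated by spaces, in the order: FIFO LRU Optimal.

--- FIFO ---
  step 0: ref 7 -> FAULT, frames=[7,-] (faults so far: 1)
  step 1: ref 5 -> FAULT, frames=[7,5] (faults so far: 2)
  step 2: ref 2 -> FAULT, evict 7, frames=[2,5] (faults so far: 3)
  step 3: ref 3 -> FAULT, evict 5, frames=[2,3] (faults so far: 4)
  step 4: ref 1 -> FAULT, evict 2, frames=[1,3] (faults so far: 5)
  step 5: ref 5 -> FAULT, evict 3, frames=[1,5] (faults so far: 6)
  step 6: ref 1 -> HIT, frames=[1,5] (faults so far: 6)
  step 7: ref 5 -> HIT, frames=[1,5] (faults so far: 6)
  step 8: ref 1 -> HIT, frames=[1,5] (faults so far: 6)
  step 9: ref 7 -> FAULT, evict 1, frames=[7,5] (faults so far: 7)
  step 10: ref 7 -> HIT, frames=[7,5] (faults so far: 7)
  step 11: ref 1 -> FAULT, evict 5, frames=[7,1] (faults so far: 8)
  step 12: ref 1 -> HIT, frames=[7,1] (faults so far: 8)
  step 13: ref 5 -> FAULT, evict 7, frames=[5,1] (faults so far: 9)
  FIFO total faults: 9
--- LRU ---
  step 0: ref 7 -> FAULT, frames=[7,-] (faults so far: 1)
  step 1: ref 5 -> FAULT, frames=[7,5] (faults so far: 2)
  step 2: ref 2 -> FAULT, evict 7, frames=[2,5] (faults so far: 3)
  step 3: ref 3 -> FAULT, evict 5, frames=[2,3] (faults so far: 4)
  step 4: ref 1 -> FAULT, evict 2, frames=[1,3] (faults so far: 5)
  step 5: ref 5 -> FAULT, evict 3, frames=[1,5] (faults so far: 6)
  step 6: ref 1 -> HIT, frames=[1,5] (faults so far: 6)
  step 7: ref 5 -> HIT, frames=[1,5] (faults so far: 6)
  step 8: ref 1 -> HIT, frames=[1,5] (faults so far: 6)
  step 9: ref 7 -> FAULT, evict 5, frames=[1,7] (faults so far: 7)
  step 10: ref 7 -> HIT, frames=[1,7] (faults so far: 7)
  step 11: ref 1 -> HIT, frames=[1,7] (faults so far: 7)
  step 12: ref 1 -> HIT, frames=[1,7] (faults so far: 7)
  step 13: ref 5 -> FAULT, evict 7, frames=[1,5] (faults so far: 8)
  LRU total faults: 8
--- Optimal ---
  step 0: ref 7 -> FAULT, frames=[7,-] (faults so far: 1)
  step 1: ref 5 -> FAULT, frames=[7,5] (faults so far: 2)
  step 2: ref 2 -> FAULT, evict 7, frames=[2,5] (faults so far: 3)
  step 3: ref 3 -> FAULT, evict 2, frames=[3,5] (faults so far: 4)
  step 4: ref 1 -> FAULT, evict 3, frames=[1,5] (faults so far: 5)
  step 5: ref 5 -> HIT, frames=[1,5] (faults so far: 5)
  step 6: ref 1 -> HIT, frames=[1,5] (faults so far: 5)
  step 7: ref 5 -> HIT, frames=[1,5] (faults so far: 5)
  step 8: ref 1 -> HIT, frames=[1,5] (faults so far: 5)
  step 9: ref 7 -> FAULT, evict 5, frames=[1,7] (faults so far: 6)
  step 10: ref 7 -> HIT, frames=[1,7] (faults so far: 6)
  step 11: ref 1 -> HIT, frames=[1,7] (faults so far: 6)
  step 12: ref 1 -> HIT, frames=[1,7] (faults so far: 6)
  step 13: ref 5 -> FAULT, evict 1, frames=[5,7] (faults so far: 7)
  Optimal total faults: 7

Answer: 9 8 7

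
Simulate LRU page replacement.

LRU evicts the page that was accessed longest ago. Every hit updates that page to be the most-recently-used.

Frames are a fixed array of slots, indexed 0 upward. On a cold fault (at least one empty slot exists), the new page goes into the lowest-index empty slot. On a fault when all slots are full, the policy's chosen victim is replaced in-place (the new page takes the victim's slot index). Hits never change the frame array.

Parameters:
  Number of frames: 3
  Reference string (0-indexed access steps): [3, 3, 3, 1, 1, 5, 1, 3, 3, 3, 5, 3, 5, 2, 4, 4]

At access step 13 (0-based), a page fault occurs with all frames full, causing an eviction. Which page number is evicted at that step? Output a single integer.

Answer: 1

Derivation:
Step 0: ref 3 -> FAULT, frames=[3,-,-]
Step 1: ref 3 -> HIT, frames=[3,-,-]
Step 2: ref 3 -> HIT, frames=[3,-,-]
Step 3: ref 1 -> FAULT, frames=[3,1,-]
Step 4: ref 1 -> HIT, frames=[3,1,-]
Step 5: ref 5 -> FAULT, frames=[3,1,5]
Step 6: ref 1 -> HIT, frames=[3,1,5]
Step 7: ref 3 -> HIT, frames=[3,1,5]
Step 8: ref 3 -> HIT, frames=[3,1,5]
Step 9: ref 3 -> HIT, frames=[3,1,5]
Step 10: ref 5 -> HIT, frames=[3,1,5]
Step 11: ref 3 -> HIT, frames=[3,1,5]
Step 12: ref 5 -> HIT, frames=[3,1,5]
Step 13: ref 2 -> FAULT, evict 1, frames=[3,2,5]
At step 13: evicted page 1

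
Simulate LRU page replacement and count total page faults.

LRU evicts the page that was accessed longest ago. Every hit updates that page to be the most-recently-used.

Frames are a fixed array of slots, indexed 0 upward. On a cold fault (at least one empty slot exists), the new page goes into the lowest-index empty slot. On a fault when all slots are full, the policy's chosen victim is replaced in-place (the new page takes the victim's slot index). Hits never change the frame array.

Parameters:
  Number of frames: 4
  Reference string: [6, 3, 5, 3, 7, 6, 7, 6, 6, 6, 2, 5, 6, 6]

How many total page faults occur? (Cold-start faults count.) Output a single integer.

Step 0: ref 6 → FAULT, frames=[6,-,-,-]
Step 1: ref 3 → FAULT, frames=[6,3,-,-]
Step 2: ref 5 → FAULT, frames=[6,3,5,-]
Step 3: ref 3 → HIT, frames=[6,3,5,-]
Step 4: ref 7 → FAULT, frames=[6,3,5,7]
Step 5: ref 6 → HIT, frames=[6,3,5,7]
Step 6: ref 7 → HIT, frames=[6,3,5,7]
Step 7: ref 6 → HIT, frames=[6,3,5,7]
Step 8: ref 6 → HIT, frames=[6,3,5,7]
Step 9: ref 6 → HIT, frames=[6,3,5,7]
Step 10: ref 2 → FAULT (evict 5), frames=[6,3,2,7]
Step 11: ref 5 → FAULT (evict 3), frames=[6,5,2,7]
Step 12: ref 6 → HIT, frames=[6,5,2,7]
Step 13: ref 6 → HIT, frames=[6,5,2,7]
Total faults: 6

Answer: 6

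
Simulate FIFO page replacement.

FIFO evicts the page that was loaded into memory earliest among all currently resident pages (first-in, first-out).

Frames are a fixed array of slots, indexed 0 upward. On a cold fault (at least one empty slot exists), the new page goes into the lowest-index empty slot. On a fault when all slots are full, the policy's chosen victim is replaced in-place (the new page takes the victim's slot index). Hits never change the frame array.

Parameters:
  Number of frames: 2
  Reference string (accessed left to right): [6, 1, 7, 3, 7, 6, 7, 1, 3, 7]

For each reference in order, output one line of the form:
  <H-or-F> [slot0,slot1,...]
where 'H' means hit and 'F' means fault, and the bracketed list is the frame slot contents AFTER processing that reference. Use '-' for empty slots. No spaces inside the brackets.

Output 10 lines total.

F [6,-]
F [6,1]
F [7,1]
F [7,3]
H [7,3]
F [6,3]
F [6,7]
F [1,7]
F [1,3]
F [7,3]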